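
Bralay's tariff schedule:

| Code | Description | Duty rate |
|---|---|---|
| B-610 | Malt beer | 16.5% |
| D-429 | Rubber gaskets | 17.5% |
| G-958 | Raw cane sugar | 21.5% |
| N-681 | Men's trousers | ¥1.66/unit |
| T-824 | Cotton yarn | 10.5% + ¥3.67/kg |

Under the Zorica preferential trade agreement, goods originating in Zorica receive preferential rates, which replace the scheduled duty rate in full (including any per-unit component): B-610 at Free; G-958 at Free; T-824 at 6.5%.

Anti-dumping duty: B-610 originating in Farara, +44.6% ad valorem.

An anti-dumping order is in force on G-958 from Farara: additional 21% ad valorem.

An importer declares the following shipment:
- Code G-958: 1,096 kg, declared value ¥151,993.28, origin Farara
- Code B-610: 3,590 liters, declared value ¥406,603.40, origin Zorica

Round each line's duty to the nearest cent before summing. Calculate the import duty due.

Line 1 (G-958, Farara, 1,096 kg, ¥151,993.28):
Base rate for G-958 is 21.5%.
G-958 has an FTA preferential rate, but origin Farara is not Zorica; base rate stands.
Additional duty on G-958 from Farara: +21%. Applied ad valorem rate: 21.5% + 21% = 42.5%.
Duty = ¥151,993.28 × 42.5% = ¥64,597.14.
Line 2 (B-610, Zorica, 3,590 liters, ¥406,603.40):
Base rate for B-610 is 16.5%.
Origin Zorica qualifies under the Bralay–Zorica agreement and B-610 is covered: preferential rate Free applies instead.
The additional-duty order on B-610 targets Farara, not Zorica; it does not apply.
Duty = ¥406,603.40 × 0% = ¥0.00.
Total = ¥64,597.14 + ¥0.00 = ¥64,597.14.

¥64,597.14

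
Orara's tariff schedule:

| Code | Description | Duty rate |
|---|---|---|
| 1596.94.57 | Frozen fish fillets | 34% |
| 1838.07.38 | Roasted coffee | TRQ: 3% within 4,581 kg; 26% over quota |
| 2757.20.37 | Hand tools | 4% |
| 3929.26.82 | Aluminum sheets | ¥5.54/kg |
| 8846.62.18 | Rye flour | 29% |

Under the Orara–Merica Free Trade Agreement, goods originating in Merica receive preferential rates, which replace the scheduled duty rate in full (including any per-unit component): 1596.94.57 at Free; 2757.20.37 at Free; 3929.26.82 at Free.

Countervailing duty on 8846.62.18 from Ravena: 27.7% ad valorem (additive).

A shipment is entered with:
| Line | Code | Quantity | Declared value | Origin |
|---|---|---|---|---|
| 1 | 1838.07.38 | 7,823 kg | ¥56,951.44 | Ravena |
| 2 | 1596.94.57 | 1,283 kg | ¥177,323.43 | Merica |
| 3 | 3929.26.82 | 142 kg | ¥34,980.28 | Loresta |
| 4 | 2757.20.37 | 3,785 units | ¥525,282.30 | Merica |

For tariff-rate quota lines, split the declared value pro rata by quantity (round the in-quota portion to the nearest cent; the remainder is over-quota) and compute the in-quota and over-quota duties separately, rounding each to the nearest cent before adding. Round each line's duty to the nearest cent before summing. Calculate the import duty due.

Line 1 (1838.07.38, Ravena, 7,823 kg, ¥56,951.44):
Code 1838.07.38 is under a tariff-rate quota (threshold 4,581 kg). In-quota: 4,581 kg at 3%; over-quota: 3,242 kg at 26%.
Pro-rata value split: in-quota = ¥56,951.44 × 4,581/7,823 = ¥33,349.68; over-quota = ¥56,951.44 − ¥33,349.68 = ¥23,601.76.
In-quota duty = ¥33,349.68 × 3% = ¥1,000.49. Over-quota duty = ¥23,601.76 × 26% = ¥6,136.46.
Line duty = ¥1,000.49 + ¥6,136.46 = ¥7,136.95.
Line 2 (1596.94.57, Merica, 1,283 kg, ¥177,323.43):
Base rate for 1596.94.57 is 34%.
Origin Merica qualifies under the Orara–Merica agreement and 1596.94.57 is covered: preferential rate Free applies instead.
Duty = ¥177,323.43 × 0% = ¥0.00.
Line 3 (3929.26.82, Loresta, 142 kg, ¥34,980.28):
Base rate for 3929.26.82 is ¥5.54/kg.
3929.26.82 has an FTA preferential rate, but origin Loresta is not Merica; base rate stands.
Duty = 142 × ¥5.54 = ¥786.68.
Line 4 (2757.20.37, Merica, 3,785 units, ¥525,282.30):
Base rate for 2757.20.37 is 4%.
Origin Merica qualifies under the Orara–Merica agreement and 2757.20.37 is covered: preferential rate Free applies instead.
Duty = ¥525,282.30 × 0% = ¥0.00.
Total = ¥7,136.95 + ¥0.00 + ¥786.68 + ¥0.00 = ¥7,923.63.

¥7,923.63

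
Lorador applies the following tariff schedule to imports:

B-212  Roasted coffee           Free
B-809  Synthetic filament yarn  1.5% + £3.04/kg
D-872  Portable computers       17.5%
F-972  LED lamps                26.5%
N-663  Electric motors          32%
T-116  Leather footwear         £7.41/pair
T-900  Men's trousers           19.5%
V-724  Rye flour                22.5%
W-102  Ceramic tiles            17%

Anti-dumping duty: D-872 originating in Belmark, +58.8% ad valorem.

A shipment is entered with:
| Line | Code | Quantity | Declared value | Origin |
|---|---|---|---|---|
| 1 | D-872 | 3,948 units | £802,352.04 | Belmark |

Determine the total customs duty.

Line 1 (D-872, Belmark, 3,948 units, £802,352.04):
Base rate for D-872 is 17.5%.
Additional duty on D-872 from Belmark: +58.8%. Applied ad valorem rate: 17.5% + 58.8% = 76.3%.
Duty = £802,352.04 × 76.3% = £612,194.61.

£612,194.61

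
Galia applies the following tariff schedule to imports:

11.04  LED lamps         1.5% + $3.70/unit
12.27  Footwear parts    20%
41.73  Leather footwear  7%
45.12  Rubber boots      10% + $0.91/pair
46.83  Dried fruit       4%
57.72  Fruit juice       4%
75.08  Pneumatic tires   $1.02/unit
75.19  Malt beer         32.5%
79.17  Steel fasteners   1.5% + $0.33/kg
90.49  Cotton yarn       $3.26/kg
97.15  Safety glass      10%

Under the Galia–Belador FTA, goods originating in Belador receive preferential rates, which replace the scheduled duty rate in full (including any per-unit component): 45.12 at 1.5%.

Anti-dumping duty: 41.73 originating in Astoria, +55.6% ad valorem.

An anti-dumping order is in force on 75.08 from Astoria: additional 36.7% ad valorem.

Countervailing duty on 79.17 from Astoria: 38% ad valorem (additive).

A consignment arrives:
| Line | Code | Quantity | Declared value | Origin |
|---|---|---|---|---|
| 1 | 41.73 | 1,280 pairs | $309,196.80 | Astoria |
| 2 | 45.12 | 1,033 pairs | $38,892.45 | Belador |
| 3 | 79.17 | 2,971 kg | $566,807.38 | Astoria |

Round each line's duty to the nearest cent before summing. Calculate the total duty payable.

Line 1 (41.73, Astoria, 1,280 pairs, $309,196.80):
Base rate for 41.73 is 7%.
Additional duty on 41.73 from Astoria: +55.6%. Applied ad valorem rate: 7% + 55.6% = 62.6%.
Duty = $309,196.80 × 62.6% = $193,557.20.
Line 2 (45.12, Belador, 1,033 pairs, $38,892.45):
Base rate for 45.12 is 10% + $0.91/pair.
Origin Belador qualifies under the Galia–Belador agreement and 45.12 is covered: preferential rate 1.5% applies instead.
Duty = $38,892.45 × 1.5% = $583.39.
Line 3 (79.17, Astoria, 2,971 kg, $566,807.38):
Base rate for 79.17 is 1.5% + $0.33/kg.
Additional duty on 79.17 from Astoria: +38%. Applied ad valorem rate: 1.5% + 38% = 39.5%.
Duty = $566,807.38 × 39.5% + 2,971 × $0.33 = $224,869.35.
Total = $193,557.20 + $583.39 + $224,869.35 = $419,009.94.

$419,009.94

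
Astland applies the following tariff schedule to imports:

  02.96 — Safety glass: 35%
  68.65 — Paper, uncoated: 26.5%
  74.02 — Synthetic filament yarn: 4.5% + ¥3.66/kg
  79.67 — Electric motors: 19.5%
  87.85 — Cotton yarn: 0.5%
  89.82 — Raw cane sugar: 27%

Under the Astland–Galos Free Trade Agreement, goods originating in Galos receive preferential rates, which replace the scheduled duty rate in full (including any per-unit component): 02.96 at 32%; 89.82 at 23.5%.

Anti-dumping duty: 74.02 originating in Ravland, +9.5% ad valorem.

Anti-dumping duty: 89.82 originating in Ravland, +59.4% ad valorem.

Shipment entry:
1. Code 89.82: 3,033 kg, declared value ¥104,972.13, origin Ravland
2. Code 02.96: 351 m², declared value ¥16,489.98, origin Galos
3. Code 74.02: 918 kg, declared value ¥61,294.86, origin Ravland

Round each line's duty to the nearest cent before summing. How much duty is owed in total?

Line 1 (89.82, Ravland, 3,033 kg, ¥104,972.13):
Base rate for 89.82 is 27%.
89.82 has an FTA preferential rate, but origin Ravland is not Galos; base rate stands.
Additional duty on 89.82 from Ravland: +59.4%. Applied ad valorem rate: 27% + 59.4% = 86.4%.
Duty = ¥104,972.13 × 86.4% = ¥90,695.92.
Line 2 (02.96, Galos, 351 m², ¥16,489.98):
Base rate for 02.96 is 35%.
Origin Galos qualifies under the Astland–Galos agreement and 02.96 is covered: preferential rate 32% applies instead.
Duty = ¥16,489.98 × 32% = ¥5,276.79.
Line 3 (74.02, Ravland, 918 kg, ¥61,294.86):
Base rate for 74.02 is 4.5% + ¥3.66/kg.
Additional duty on 74.02 from Ravland: +9.5%. Applied ad valorem rate: 4.5% + 9.5% = 14%.
Duty = ¥61,294.86 × 14% + 918 × ¥3.66 = ¥11,941.16.
Total = ¥90,695.92 + ¥5,276.79 + ¥11,941.16 = ¥107,913.87.

¥107,913.87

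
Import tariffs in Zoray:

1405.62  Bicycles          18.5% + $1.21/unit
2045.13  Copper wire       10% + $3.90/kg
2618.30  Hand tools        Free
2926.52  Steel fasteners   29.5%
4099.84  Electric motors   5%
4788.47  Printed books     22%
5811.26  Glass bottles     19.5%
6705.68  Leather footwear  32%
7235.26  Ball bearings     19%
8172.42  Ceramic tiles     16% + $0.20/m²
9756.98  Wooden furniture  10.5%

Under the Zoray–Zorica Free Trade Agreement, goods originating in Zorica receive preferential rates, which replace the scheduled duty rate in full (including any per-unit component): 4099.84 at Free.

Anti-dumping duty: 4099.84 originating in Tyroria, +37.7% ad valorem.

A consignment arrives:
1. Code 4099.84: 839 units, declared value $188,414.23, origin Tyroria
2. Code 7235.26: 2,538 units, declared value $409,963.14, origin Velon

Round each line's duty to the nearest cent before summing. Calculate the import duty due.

Line 1 (4099.84, Tyroria, 839 units, $188,414.23):
Base rate for 4099.84 is 5%.
4099.84 has an FTA preferential rate, but origin Tyroria is not Zorica; base rate stands.
Additional duty on 4099.84 from Tyroria: +37.7%. Applied ad valorem rate: 5% + 37.7% = 42.7%.
Duty = $188,414.23 × 42.7% = $80,452.88.
Line 2 (7235.26, Velon, 2,538 units, $409,963.14):
Base rate for 7235.26 is 19%.
Duty = $409,963.14 × 19% = $77,893.00.
Total = $80,452.88 + $77,893.00 = $158,345.88.

$158,345.88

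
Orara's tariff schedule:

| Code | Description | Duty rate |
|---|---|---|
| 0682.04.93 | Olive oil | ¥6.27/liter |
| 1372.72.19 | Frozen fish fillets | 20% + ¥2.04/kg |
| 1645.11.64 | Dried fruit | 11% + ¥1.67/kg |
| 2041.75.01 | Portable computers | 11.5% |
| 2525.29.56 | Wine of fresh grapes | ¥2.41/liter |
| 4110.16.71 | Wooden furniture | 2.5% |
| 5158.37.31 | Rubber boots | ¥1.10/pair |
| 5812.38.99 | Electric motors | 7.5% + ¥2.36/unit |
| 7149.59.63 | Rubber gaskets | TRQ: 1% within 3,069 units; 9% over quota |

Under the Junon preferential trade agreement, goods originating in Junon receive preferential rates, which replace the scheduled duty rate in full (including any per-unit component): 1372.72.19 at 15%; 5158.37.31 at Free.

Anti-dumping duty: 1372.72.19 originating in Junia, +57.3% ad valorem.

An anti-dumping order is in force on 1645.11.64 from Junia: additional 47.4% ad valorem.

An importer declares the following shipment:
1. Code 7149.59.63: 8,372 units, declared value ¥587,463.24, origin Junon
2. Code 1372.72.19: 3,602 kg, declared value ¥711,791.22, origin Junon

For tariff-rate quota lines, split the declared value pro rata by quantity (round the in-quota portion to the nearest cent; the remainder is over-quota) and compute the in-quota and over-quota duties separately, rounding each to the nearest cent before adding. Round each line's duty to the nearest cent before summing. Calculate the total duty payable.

¥142,412.24

Line 1 (7149.59.63, Junon, 8,372 units, ¥587,463.24):
Code 7149.59.63 is under a tariff-rate quota (threshold 3,069 units). In-quota: 3,069 units at 1%; over-quota: 5,303 units at 9%.
Pro-rata value split: in-quota = ¥587,463.24 × 3,069/8,372 = ¥215,351.73; over-quota = ¥587,463.24 − ¥215,351.73 = ¥372,111.51.
In-quota duty = ¥215,351.73 × 1% = ¥2,153.52. Over-quota duty = ¥372,111.51 × 9% = ¥33,490.04.
Line duty = ¥2,153.52 + ¥33,490.04 = ¥35,643.56.
Line 2 (1372.72.19, Junon, 3,602 kg, ¥711,791.22):
Base rate for 1372.72.19 is 20% + ¥2.04/kg.
Origin Junon qualifies under the Orara–Junon agreement and 1372.72.19 is covered: preferential rate 15% applies instead.
The additional-duty order on 1372.72.19 targets Junia, not Junon; it does not apply.
Duty = ¥711,791.22 × 15% = ¥106,768.68.
Total = ¥35,643.56 + ¥106,768.68 = ¥142,412.24.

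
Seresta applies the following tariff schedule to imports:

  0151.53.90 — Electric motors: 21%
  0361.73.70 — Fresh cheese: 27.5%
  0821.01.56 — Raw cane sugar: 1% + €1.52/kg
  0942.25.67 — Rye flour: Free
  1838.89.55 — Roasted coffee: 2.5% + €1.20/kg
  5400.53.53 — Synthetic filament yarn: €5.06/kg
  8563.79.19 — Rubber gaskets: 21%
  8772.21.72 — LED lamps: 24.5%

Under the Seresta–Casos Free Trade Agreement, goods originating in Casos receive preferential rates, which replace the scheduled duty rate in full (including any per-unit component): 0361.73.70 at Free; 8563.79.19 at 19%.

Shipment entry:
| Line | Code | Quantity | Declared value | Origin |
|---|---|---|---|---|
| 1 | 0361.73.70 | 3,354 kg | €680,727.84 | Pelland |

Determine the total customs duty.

€187,200.16

Line 1 (0361.73.70, Pelland, 3,354 kg, €680,727.84):
Base rate for 0361.73.70 is 27.5%.
0361.73.70 has an FTA preferential rate, but origin Pelland is not Casos; base rate stands.
Duty = €680,727.84 × 27.5% = €187,200.16.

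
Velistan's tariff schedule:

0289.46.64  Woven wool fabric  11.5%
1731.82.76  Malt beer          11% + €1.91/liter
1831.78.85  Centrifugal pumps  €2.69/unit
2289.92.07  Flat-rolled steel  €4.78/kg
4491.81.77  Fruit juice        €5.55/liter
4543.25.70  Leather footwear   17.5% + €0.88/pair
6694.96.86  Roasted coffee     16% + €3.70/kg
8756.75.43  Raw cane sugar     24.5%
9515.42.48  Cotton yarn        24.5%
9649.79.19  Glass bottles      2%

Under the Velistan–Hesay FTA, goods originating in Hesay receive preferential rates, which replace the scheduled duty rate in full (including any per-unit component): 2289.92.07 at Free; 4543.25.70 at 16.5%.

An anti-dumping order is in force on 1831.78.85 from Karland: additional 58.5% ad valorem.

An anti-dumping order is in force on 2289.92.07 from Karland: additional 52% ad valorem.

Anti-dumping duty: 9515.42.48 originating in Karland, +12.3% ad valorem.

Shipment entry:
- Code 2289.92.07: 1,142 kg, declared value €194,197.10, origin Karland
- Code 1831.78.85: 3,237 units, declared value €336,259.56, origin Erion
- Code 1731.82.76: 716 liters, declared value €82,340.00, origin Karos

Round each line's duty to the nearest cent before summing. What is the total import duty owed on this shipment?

€125,573.74

Line 1 (2289.92.07, Karland, 1,142 kg, €194,197.10):
Base rate for 2289.92.07 is €4.78/kg.
2289.92.07 has an FTA preferential rate, but origin Karland is not Hesay; base rate stands.
Additional duty on 2289.92.07 from Karland: +52% ad valorem. Applied ad valorem rate = 52%.
Duty = €194,197.10 × 52% + 1,142 × €4.78 = €106,441.25.
Line 2 (1831.78.85, Erion, 3,237 units, €336,259.56):
Base rate for 1831.78.85 is €2.69/unit.
The additional-duty order on 1831.78.85 targets Karland, not Erion; it does not apply.
Duty = 3,237 × €2.69 = €8,707.53.
Line 3 (1731.82.76, Karos, 716 liters, €82,340.00):
Base rate for 1731.82.76 is 11% + €1.91/liter.
Duty = €82,340.00 × 11% + 716 × €1.91 = €10,424.96.
Total = €106,441.25 + €8,707.53 + €10,424.96 = €125,573.74.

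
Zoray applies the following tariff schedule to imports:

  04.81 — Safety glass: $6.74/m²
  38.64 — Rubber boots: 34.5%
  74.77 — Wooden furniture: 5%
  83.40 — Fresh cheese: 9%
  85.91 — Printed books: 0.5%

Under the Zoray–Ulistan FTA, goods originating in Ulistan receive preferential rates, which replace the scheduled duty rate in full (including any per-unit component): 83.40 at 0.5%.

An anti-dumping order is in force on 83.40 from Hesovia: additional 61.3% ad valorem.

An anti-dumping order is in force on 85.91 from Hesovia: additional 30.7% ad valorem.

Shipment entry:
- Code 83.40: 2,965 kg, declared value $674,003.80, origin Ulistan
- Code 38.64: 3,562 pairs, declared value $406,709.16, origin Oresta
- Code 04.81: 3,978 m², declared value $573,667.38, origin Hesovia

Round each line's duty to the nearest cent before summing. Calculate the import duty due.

Line 1 (83.40, Ulistan, 2,965 kg, $674,003.80):
Base rate for 83.40 is 9%.
Origin Ulistan qualifies under the Zoray–Ulistan agreement and 83.40 is covered: preferential rate 0.5% applies instead.
The additional-duty order on 83.40 targets Hesovia, not Ulistan; it does not apply.
Duty = $674,003.80 × 0.5% = $3,370.02.
Line 2 (38.64, Oresta, 3,562 pairs, $406,709.16):
Base rate for 38.64 is 34.5%.
Duty = $406,709.16 × 34.5% = $140,314.66.
Line 3 (04.81, Hesovia, 3,978 m², $573,667.38):
Base rate for 04.81 is $6.74/m².
Duty = 3,978 × $6.74 = $26,811.72.
Total = $3,370.02 + $140,314.66 + $26,811.72 = $170,496.40.

$170,496.40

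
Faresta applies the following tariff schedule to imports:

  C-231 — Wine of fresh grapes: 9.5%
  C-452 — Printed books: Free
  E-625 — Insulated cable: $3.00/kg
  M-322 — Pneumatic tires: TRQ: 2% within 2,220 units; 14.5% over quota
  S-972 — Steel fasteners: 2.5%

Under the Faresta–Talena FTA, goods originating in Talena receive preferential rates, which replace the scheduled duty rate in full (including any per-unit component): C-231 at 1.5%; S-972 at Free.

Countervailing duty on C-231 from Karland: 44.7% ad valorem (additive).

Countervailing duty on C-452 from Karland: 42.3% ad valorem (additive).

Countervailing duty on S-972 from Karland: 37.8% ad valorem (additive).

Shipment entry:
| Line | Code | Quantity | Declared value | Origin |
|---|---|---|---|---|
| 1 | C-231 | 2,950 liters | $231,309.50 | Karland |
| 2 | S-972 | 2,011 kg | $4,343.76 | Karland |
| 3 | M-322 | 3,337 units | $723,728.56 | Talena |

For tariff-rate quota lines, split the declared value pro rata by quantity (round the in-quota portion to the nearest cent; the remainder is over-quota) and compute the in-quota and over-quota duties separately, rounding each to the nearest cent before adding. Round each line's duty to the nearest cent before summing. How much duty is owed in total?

$171,876.73

Line 1 (C-231, Karland, 2,950 liters, $231,309.50):
Base rate for C-231 is 9.5%.
C-231 has an FTA preferential rate, but origin Karland is not Talena; base rate stands.
Additional duty on C-231 from Karland: +44.7%. Applied ad valorem rate: 9.5% + 44.7% = 54.2%.
Duty = $231,309.50 × 54.2% = $125,369.75.
Line 2 (S-972, Karland, 2,011 kg, $4,343.76):
Base rate for S-972 is 2.5%.
S-972 has an FTA preferential rate, but origin Karland is not Talena; base rate stands.
Additional duty on S-972 from Karland: +37.8%. Applied ad valorem rate: 2.5% + 37.8% = 40.3%.
Duty = $4,343.76 × 40.3% = $1,750.54.
Line 3 (M-322, Talena, 3,337 units, $723,728.56):
Code M-322 is under a tariff-rate quota (threshold 2,220 units). In-quota: 2,220 units at 2%; over-quota: 1,117 units at 14.5%.
Pro-rata value split: in-quota = $723,728.56 × 2,220/3,337 = $481,473.60; over-quota = $723,728.56 − $481,473.60 = $242,254.96.
In-quota duty = $481,473.60 × 2% = $9,629.47. Over-quota duty = $242,254.96 × 14.5% = $35,126.97.
Line duty = $9,629.47 + $35,126.97 = $44,756.44.
Total = $125,369.75 + $1,750.54 + $44,756.44 = $171,876.73.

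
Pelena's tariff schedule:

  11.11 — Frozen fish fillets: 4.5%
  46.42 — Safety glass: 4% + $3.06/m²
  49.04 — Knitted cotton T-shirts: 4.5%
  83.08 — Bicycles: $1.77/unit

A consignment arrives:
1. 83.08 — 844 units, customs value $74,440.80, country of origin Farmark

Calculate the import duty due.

$1,493.88

Line 1 (83.08, Farmark, 844 units, $74,440.80):
Base rate for 83.08 is $1.77/unit.
Duty = 844 × $1.77 = $1,493.88.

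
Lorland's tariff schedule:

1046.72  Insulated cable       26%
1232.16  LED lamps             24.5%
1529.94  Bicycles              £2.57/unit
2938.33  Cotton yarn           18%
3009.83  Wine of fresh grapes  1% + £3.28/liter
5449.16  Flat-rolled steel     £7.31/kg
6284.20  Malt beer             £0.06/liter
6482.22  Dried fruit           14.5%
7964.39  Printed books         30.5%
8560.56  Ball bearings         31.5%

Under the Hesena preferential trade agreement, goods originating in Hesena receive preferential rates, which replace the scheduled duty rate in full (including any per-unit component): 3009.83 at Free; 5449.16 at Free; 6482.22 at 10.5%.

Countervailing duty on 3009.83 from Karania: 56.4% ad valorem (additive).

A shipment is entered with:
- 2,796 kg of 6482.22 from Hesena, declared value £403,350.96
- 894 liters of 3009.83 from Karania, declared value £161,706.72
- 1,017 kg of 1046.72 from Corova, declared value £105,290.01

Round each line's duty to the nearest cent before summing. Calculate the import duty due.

Line 1 (6482.22, Hesena, 2,796 kg, £403,350.96):
Base rate for 6482.22 is 14.5%.
Origin Hesena qualifies under the Lorland–Hesena agreement and 6482.22 is covered: preferential rate 10.5% applies instead.
Duty = £403,350.96 × 10.5% = £42,351.85.
Line 2 (3009.83, Karania, 894 liters, £161,706.72):
Base rate for 3009.83 is 1% + £3.28/liter.
3009.83 has an FTA preferential rate, but origin Karania is not Hesena; base rate stands.
Additional duty on 3009.83 from Karania: +56.4%. Applied ad valorem rate: 1% + 56.4% = 57.4%.
Duty = £161,706.72 × 57.4% + 894 × £3.28 = £95,751.98.
Line 3 (1046.72, Corova, 1,017 kg, £105,290.01):
Base rate for 1046.72 is 26%.
Duty = £105,290.01 × 26% = £27,375.40.
Total = £42,351.85 + £95,751.98 + £27,375.40 = £165,479.23.

£165,479.23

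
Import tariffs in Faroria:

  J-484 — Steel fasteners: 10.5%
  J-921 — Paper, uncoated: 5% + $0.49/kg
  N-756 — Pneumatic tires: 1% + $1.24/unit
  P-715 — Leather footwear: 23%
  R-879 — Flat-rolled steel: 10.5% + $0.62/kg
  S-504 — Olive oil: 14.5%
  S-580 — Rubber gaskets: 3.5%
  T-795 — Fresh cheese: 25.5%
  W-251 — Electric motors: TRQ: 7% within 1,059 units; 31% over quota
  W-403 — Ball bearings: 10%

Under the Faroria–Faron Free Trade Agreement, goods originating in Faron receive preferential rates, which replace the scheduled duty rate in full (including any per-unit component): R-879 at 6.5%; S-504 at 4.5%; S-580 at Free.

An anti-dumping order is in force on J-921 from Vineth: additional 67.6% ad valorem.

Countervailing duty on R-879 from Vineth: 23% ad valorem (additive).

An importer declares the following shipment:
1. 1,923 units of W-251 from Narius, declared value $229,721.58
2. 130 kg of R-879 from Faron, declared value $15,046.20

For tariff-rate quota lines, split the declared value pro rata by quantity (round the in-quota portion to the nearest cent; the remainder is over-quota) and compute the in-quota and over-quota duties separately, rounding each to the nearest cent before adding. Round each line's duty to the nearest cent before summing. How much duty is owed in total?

$41,829.74

Line 1 (W-251, Narius, 1,923 units, $229,721.58):
Code W-251 is under a tariff-rate quota (threshold 1,059 units). In-quota: 1,059 units at 7%; over-quota: 864 units at 31%.
Pro-rata value split: in-quota = $229,721.58 × 1,059/1,923 = $126,508.14; over-quota = $229,721.58 − $126,508.14 = $103,213.44.
In-quota duty = $126,508.14 × 7% = $8,855.57. Over-quota duty = $103,213.44 × 31% = $31,996.17.
Line duty = $8,855.57 + $31,996.17 = $40,851.74.
Line 2 (R-879, Faron, 130 kg, $15,046.20):
Base rate for R-879 is 10.5% + $0.62/kg.
Origin Faron qualifies under the Faroria–Faron agreement and R-879 is covered: preferential rate 6.5% applies instead.
The additional-duty order on R-879 targets Vineth, not Faron; it does not apply.
Duty = $15,046.20 × 6.5% = $978.00.
Total = $40,851.74 + $978.00 = $41,829.74.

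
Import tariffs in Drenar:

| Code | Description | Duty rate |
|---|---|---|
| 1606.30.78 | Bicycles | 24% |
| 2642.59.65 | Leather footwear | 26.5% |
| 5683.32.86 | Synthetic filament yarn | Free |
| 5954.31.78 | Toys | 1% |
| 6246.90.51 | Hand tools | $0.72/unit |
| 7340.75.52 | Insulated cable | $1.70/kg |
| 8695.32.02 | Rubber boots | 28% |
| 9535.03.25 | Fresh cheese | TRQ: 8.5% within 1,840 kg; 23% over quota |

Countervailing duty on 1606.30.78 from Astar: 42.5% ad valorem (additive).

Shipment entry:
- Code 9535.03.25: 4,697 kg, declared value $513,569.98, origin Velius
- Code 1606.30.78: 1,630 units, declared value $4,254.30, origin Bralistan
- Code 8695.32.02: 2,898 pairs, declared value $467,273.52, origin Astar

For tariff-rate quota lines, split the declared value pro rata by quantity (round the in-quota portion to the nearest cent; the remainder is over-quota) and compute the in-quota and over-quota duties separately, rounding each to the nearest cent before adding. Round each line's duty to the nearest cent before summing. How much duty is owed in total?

Line 1 (9535.03.25, Velius, 4,697 kg, $513,569.98):
Code 9535.03.25 is under a tariff-rate quota (threshold 1,840 kg). In-quota: 1,840 kg at 8.5%; over-quota: 2,857 kg at 23%.
Pro-rata value split: in-quota = $513,569.98 × 1,840/4,697 = $201,185.60; over-quota = $513,569.98 − $201,185.60 = $312,384.38.
In-quota duty = $201,185.60 × 8.5% = $17,100.78. Over-quota duty = $312,384.38 × 23% = $71,848.41.
Line duty = $17,100.78 + $71,848.41 = $88,949.19.
Line 2 (1606.30.78, Bralistan, 1,630 units, $4,254.30):
Base rate for 1606.30.78 is 24%.
The additional-duty order on 1606.30.78 targets Astar, not Bralistan; it does not apply.
Duty = $4,254.30 × 24% = $1,021.03.
Line 3 (8695.32.02, Astar, 2,898 pairs, $467,273.52):
Base rate for 8695.32.02 is 28%.
Duty = $467,273.52 × 28% = $130,836.59.
Total = $88,949.19 + $1,021.03 + $130,836.59 = $220,806.81.

$220,806.81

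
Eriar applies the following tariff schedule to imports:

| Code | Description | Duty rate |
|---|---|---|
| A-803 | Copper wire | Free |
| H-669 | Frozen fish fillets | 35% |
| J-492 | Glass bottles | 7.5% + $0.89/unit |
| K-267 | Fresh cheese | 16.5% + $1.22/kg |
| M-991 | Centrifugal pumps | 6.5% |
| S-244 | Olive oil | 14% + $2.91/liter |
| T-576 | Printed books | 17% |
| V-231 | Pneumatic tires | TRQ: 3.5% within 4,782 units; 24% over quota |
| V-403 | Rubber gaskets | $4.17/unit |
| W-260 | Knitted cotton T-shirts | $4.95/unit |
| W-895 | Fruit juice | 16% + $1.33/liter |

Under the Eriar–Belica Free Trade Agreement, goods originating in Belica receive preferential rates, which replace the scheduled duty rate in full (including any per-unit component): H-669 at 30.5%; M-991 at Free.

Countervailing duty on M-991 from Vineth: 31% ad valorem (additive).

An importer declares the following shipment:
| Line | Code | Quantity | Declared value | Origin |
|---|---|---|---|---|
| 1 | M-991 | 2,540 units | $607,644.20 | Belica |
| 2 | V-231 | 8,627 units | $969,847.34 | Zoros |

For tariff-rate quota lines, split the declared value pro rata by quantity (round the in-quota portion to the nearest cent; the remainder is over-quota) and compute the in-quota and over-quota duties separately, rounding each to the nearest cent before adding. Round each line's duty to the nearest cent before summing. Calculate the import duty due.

$122,556.92

Line 1 (M-991, Belica, 2,540 units, $607,644.20):
Base rate for M-991 is 6.5%.
Origin Belica qualifies under the Eriar–Belica agreement and M-991 is covered: preferential rate Free applies instead.
The additional-duty order on M-991 targets Vineth, not Belica; it does not apply.
Duty = $607,644.20 × 0% = $0.00.
Line 2 (V-231, Zoros, 8,627 units, $969,847.34):
Code V-231 is under a tariff-rate quota (threshold 4,782 units). In-quota: 4,782 units at 3.5%; over-quota: 3,845 units at 24%.
Pro-rata value split: in-quota = $969,847.34 × 4,782/8,627 = $537,592.44; over-quota = $969,847.34 − $537,592.44 = $432,254.90.
In-quota duty = $537,592.44 × 3.5% = $18,815.74. Over-quota duty = $432,254.90 × 24% = $103,741.18.
Line duty = $18,815.74 + $103,741.18 = $122,556.92.
Total = $0.00 + $122,556.92 = $122,556.92.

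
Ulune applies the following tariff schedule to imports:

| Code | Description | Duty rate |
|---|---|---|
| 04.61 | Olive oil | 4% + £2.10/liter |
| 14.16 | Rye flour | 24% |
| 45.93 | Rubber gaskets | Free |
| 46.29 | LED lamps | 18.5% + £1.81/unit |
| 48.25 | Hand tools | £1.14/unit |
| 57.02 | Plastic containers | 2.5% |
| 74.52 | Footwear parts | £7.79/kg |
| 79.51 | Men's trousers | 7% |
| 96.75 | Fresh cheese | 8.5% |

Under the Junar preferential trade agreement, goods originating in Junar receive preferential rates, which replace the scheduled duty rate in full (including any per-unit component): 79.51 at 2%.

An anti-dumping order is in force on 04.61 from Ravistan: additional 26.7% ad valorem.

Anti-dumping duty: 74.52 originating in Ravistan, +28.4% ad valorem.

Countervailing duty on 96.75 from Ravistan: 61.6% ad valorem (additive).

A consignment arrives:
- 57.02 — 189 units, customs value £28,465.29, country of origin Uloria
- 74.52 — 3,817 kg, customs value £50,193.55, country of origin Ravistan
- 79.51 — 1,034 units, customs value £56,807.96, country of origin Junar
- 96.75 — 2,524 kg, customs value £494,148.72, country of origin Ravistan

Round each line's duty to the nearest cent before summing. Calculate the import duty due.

Line 1 (57.02, Uloria, 189 units, £28,465.29):
Base rate for 57.02 is 2.5%.
Duty = £28,465.29 × 2.5% = £711.63.
Line 2 (74.52, Ravistan, 3,817 kg, £50,193.55):
Base rate for 74.52 is £7.79/kg.
Additional duty on 74.52 from Ravistan: +28.4% ad valorem. Applied ad valorem rate = 28.4%.
Duty = £50,193.55 × 28.4% + 3,817 × £7.79 = £43,989.40.
Line 3 (79.51, Junar, 1,034 units, £56,807.96):
Base rate for 79.51 is 7%.
Origin Junar qualifies under the Ulune–Junar agreement and 79.51 is covered: preferential rate 2% applies instead.
Duty = £56,807.96 × 2% = £1,136.16.
Line 4 (96.75, Ravistan, 2,524 kg, £494,148.72):
Base rate for 96.75 is 8.5%.
Additional duty on 96.75 from Ravistan: +61.6%. Applied ad valorem rate: 8.5% + 61.6% = 70.1%.
Duty = £494,148.72 × 70.1% = £346,398.25.
Total = £711.63 + £43,989.40 + £1,136.16 + £346,398.25 = £392,235.44.

£392,235.44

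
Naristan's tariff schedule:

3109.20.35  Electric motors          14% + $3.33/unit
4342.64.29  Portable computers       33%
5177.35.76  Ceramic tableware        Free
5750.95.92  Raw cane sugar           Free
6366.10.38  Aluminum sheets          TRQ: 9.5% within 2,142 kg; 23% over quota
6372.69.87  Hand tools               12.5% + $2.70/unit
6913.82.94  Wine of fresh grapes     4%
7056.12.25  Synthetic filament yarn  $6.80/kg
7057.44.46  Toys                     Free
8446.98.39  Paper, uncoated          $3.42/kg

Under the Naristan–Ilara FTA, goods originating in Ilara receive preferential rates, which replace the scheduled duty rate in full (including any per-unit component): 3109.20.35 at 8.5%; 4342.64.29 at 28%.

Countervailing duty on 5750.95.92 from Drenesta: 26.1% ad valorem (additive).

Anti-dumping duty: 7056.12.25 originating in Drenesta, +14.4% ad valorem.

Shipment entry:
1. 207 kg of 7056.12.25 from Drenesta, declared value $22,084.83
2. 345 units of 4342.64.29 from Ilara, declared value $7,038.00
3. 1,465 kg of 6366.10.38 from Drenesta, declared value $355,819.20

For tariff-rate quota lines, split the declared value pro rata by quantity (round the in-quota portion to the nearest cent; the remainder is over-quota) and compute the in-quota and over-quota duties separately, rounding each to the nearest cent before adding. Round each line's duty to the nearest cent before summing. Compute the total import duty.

$40,361.28

Line 1 (7056.12.25, Drenesta, 207 kg, $22,084.83):
Base rate for 7056.12.25 is $6.80/kg.
Additional duty on 7056.12.25 from Drenesta: +14.4% ad valorem. Applied ad valorem rate = 14.4%.
Duty = $22,084.83 × 14.4% + 207 × $6.80 = $4,587.82.
Line 2 (4342.64.29, Ilara, 345 units, $7,038.00):
Base rate for 4342.64.29 is 33%.
Origin Ilara qualifies under the Naristan–Ilara agreement and 4342.64.29 is covered: preferential rate 28% applies instead.
Duty = $7,038.00 × 28% = $1,970.64.
Line 3 (6366.10.38, Drenesta, 1,465 kg, $355,819.20):
Code 6366.10.38 is under a tariff-rate quota (threshold 2,142 kg). Quantity 1,465 kg is within the quota, so the in-quota rate 9.5% applies to the full value.
Duty = $355,819.20 × 9.5% = $33,802.82.
Total = $4,587.82 + $1,970.64 + $33,802.82 = $40,361.28.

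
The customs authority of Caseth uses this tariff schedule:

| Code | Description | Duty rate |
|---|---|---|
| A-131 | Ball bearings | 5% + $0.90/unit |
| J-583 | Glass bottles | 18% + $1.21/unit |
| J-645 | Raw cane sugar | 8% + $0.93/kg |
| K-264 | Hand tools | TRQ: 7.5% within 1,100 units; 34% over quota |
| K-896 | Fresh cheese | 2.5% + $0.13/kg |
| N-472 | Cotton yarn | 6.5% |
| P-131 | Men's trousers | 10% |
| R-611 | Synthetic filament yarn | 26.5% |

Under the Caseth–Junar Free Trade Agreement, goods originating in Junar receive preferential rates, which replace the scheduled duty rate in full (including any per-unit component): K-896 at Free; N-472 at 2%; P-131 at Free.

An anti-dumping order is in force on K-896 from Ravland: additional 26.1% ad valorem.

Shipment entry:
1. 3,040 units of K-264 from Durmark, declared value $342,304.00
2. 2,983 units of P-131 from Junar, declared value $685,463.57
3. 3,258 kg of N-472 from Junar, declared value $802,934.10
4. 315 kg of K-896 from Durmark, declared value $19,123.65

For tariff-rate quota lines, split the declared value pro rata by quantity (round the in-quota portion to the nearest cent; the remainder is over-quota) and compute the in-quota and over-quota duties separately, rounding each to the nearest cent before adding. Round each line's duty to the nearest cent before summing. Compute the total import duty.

Line 1 (K-264, Durmark, 3,040 units, $342,304.00):
Code K-264 is under a tariff-rate quota (threshold 1,100 units). In-quota: 1,100 units at 7.5%; over-quota: 1,940 units at 34%.
Pro-rata value split: in-quota = $342,304.00 × 1,100/3,040 = $123,860.00; over-quota = $342,304.00 − $123,860.00 = $218,444.00.
In-quota duty = $123,860.00 × 7.5% = $9,289.50. Over-quota duty = $218,444.00 × 34% = $74,270.96.
Line duty = $9,289.50 + $74,270.96 = $83,560.46.
Line 2 (P-131, Junar, 2,983 units, $685,463.57):
Base rate for P-131 is 10%.
Origin Junar qualifies under the Caseth–Junar agreement and P-131 is covered: preferential rate Free applies instead.
Duty = $685,463.57 × 0% = $0.00.
Line 3 (N-472, Junar, 3,258 kg, $802,934.10):
Base rate for N-472 is 6.5%.
Origin Junar qualifies under the Caseth–Junar agreement and N-472 is covered: preferential rate 2% applies instead.
Duty = $802,934.10 × 2% = $16,058.68.
Line 4 (K-896, Durmark, 315 kg, $19,123.65):
Base rate for K-896 is 2.5% + $0.13/kg.
K-896 has an FTA preferential rate, but origin Durmark is not Junar; base rate stands.
The additional-duty order on K-896 targets Ravland, not Durmark; it does not apply.
Duty = $19,123.65 × 2.5% + 315 × $0.13 = $519.04.
Total = $83,560.46 + $0.00 + $16,058.68 + $519.04 = $100,138.18.

$100,138.18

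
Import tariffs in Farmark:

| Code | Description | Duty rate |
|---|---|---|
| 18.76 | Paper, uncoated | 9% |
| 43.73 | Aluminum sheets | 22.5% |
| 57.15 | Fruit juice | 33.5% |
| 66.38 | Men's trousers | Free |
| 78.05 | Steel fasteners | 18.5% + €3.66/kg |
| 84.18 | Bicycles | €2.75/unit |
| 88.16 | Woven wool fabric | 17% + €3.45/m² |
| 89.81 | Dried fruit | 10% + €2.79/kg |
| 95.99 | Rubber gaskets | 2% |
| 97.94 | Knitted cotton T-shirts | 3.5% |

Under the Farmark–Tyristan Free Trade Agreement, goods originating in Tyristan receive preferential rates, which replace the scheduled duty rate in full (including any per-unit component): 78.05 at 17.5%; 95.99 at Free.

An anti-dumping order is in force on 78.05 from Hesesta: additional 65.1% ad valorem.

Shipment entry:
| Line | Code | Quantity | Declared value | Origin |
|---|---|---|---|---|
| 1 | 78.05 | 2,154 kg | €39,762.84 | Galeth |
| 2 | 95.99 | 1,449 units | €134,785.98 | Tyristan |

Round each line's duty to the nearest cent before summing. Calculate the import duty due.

€15,239.77

Line 1 (78.05, Galeth, 2,154 kg, €39,762.84):
Base rate for 78.05 is 18.5% + €3.66/kg.
78.05 has an FTA preferential rate, but origin Galeth is not Tyristan; base rate stands.
The additional-duty order on 78.05 targets Hesesta, not Galeth; it does not apply.
Duty = €39,762.84 × 18.5% + 2,154 × €3.66 = €15,239.77.
Line 2 (95.99, Tyristan, 1,449 units, €134,785.98):
Base rate for 95.99 is 2%.
Origin Tyristan qualifies under the Farmark–Tyristan agreement and 95.99 is covered: preferential rate Free applies instead.
Duty = €134,785.98 × 0% = €0.00.
Total = €15,239.77 + €0.00 = €15,239.77.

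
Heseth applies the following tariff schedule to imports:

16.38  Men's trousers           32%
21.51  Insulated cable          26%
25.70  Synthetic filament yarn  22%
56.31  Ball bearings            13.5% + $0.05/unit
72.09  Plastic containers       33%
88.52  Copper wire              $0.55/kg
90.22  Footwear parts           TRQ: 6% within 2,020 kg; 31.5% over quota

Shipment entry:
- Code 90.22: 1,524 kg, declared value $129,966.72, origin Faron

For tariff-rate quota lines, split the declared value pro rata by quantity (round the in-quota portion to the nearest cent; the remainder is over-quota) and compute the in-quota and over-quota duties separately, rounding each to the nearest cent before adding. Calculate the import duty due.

$7,798.00

Line 1 (90.22, Faron, 1,524 kg, $129,966.72):
Code 90.22 is under a tariff-rate quota (threshold 2,020 kg). Quantity 1,524 kg is within the quota, so the in-quota rate 6% applies to the full value.
Duty = $129,966.72 × 6% = $7,798.00.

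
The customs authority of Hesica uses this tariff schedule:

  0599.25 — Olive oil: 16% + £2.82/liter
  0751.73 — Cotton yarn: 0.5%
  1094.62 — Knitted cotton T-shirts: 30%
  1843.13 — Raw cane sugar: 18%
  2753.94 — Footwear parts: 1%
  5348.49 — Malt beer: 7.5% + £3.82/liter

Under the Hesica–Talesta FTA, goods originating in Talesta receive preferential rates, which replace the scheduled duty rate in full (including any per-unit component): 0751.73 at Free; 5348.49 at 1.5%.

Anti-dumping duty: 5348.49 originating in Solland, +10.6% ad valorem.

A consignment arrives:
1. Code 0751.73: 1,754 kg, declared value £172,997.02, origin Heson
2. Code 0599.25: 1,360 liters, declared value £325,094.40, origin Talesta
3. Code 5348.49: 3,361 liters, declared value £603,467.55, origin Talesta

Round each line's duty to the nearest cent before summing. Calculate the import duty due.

£65,767.30

Line 1 (0751.73, Heson, 1,754 kg, £172,997.02):
Base rate for 0751.73 is 0.5%.
0751.73 has an FTA preferential rate, but origin Heson is not Talesta; base rate stands.
Duty = £172,997.02 × 0.5% = £864.99.
Line 2 (0599.25, Talesta, 1,360 liters, £325,094.40):
Base rate for 0599.25 is 16% + £2.82/liter.
Origin Talesta is the FTA partner but 0599.25 is not on the preference list; base rate stands.
Duty = £325,094.40 × 16% + 1,360 × £2.82 = £55,850.30.
Line 3 (5348.49, Talesta, 3,361 liters, £603,467.55):
Base rate for 5348.49 is 7.5% + £3.82/liter.
Origin Talesta qualifies under the Hesica–Talesta agreement and 5348.49 is covered: preferential rate 1.5% applies instead.
The additional-duty order on 5348.49 targets Solland, not Talesta; it does not apply.
Duty = £603,467.55 × 1.5% = £9,052.01.
Total = £864.99 + £55,850.30 + £9,052.01 = £65,767.30.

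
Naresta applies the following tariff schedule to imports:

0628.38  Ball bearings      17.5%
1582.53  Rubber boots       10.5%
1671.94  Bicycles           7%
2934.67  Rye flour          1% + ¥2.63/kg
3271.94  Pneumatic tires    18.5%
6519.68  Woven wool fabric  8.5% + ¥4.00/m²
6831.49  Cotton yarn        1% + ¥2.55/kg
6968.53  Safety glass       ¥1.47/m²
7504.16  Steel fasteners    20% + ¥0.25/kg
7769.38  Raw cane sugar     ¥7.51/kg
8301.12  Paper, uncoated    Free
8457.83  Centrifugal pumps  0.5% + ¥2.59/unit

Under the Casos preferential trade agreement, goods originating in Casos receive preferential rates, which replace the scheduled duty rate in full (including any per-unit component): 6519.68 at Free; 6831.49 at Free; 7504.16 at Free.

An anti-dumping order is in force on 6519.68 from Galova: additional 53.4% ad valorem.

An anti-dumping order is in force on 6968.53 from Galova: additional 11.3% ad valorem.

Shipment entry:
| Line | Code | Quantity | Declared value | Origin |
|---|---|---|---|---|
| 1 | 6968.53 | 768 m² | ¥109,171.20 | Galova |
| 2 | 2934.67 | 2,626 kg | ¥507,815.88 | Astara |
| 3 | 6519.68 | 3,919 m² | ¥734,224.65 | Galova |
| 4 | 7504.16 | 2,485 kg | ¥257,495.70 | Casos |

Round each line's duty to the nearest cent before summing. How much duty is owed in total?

Line 1 (6968.53, Galova, 768 m², ¥109,171.20):
Base rate for 6968.53 is ¥1.47/m².
Additional duty on 6968.53 from Galova: +11.3% ad valorem. Applied ad valorem rate = 11.3%.
Duty = ¥109,171.20 × 11.3% + 768 × ¥1.47 = ¥13,465.31.
Line 2 (2934.67, Astara, 2,626 kg, ¥507,815.88):
Base rate for 2934.67 is 1% + ¥2.63/kg.
Duty = ¥507,815.88 × 1% + 2,626 × ¥2.63 = ¥11,984.54.
Line 3 (6519.68, Galova, 3,919 m², ¥734,224.65):
Base rate for 6519.68 is 8.5% + ¥4.00/m².
6519.68 has an FTA preferential rate, but origin Galova is not Casos; base rate stands.
Additional duty on 6519.68 from Galova: +53.4%. Applied ad valorem rate: 8.5% + 53.4% = 61.9%.
Duty = ¥734,224.65 × 61.9% + 3,919 × ¥4.00 = ¥470,161.06.
Line 4 (7504.16, Casos, 2,485 kg, ¥257,495.70):
Base rate for 7504.16 is 20% + ¥0.25/kg.
Origin Casos qualifies under the Naresta–Casos agreement and 7504.16 is covered: preferential rate Free applies instead.
Duty = ¥257,495.70 × 0% = ¥0.00.
Total = ¥13,465.31 + ¥11,984.54 + ¥470,161.06 + ¥0.00 = ¥495,610.91.

¥495,610.91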